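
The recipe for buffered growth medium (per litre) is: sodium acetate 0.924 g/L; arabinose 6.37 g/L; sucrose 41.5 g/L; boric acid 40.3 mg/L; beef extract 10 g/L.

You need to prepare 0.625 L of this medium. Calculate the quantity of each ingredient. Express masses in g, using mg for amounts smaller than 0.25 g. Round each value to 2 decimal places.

Scale factor relative to 1 L: 0.625.
sodium acetate: 0.924 g/L × 0.625 L = 0.58 g
arabinose: 6.37 g/L × 0.625 L = 3.98 g
sucrose: 41.5 g/L × 0.625 L = 25.94 g
boric acid: 40.3 mg/L × 0.625 L = 25.19 mg
beef extract: 10 g/L × 0.625 L = 6.25 g

sodium acetate 0.58 g; arabinose 3.98 g; sucrose 25.94 g; boric acid 25.19 mg; beef extract 6.25 g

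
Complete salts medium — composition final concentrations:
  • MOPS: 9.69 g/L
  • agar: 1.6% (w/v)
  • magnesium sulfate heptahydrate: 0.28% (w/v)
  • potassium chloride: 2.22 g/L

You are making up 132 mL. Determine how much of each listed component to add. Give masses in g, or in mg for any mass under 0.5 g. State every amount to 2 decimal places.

MOPS 1.28 g; agar 2.11 g; magnesium sulfate heptahydrate 369.60 mg; potassium chloride 293.04 mg

Target volume = 132 mL = 0.132 L.
MOPS: 9.69 g/L × 0.132 L = 1.28 g
agar: 1.6 g per 100 mL × 132 mL ÷ 100 = 2.11 g
magnesium sulfate heptahydrate: 0.28% w/v = 2.8 g/L → 2.8 × 0.132 L = 0.3696 g = 369.60 mg
potassium chloride: 2.22 g/L × 0.132 L = 0.29304 g = 293.04 mg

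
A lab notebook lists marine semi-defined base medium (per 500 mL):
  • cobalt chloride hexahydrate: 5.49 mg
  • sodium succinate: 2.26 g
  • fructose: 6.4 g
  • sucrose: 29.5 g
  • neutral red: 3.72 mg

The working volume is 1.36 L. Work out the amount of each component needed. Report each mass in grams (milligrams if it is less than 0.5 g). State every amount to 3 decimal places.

Scale factor = 1360 mL / 500 mL = 2.72.
cobalt chloride hexahydrate: 5.49 mg × (1360 mL / 500 mL) = 14.933 mg
sodium succinate: 2.26 g × (1360 mL / 500 mL) = 6.147 g
fructose: 6.4 g × (1360 mL / 500 mL) = 17.408 g
sucrose: 29.5 g × (1360 mL / 500 mL) = 80.240 g
neutral red: 3.72 mg × (1360 mL / 500 mL) = 10.118 mg

cobalt chloride hexahydrate 14.933 mg; sodium succinate 6.147 g; fructose 17.408 g; sucrose 80.240 g; neutral red 10.118 mg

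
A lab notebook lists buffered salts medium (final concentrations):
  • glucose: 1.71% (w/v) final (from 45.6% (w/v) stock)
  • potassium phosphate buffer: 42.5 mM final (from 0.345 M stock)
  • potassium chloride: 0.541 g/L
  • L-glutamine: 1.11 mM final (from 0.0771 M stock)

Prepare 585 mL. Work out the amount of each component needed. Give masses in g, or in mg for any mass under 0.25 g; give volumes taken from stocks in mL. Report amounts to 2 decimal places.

glucose 21.94 mL; potassium phosphate buffer 72.07 mL; potassium chloride 0.32 g; L-glutamine 8.42 mL

Working volume: 585 mL = 0.585 L.
glucose: dilute stock: 1.71% ÷ 45.6% × 585 mL = 21.94 mL
potassium phosphate buffer: C1V1 = C2V2 → 42.5 mM × 585 mL ÷ 345 mM = 72.07 mL
potassium chloride: 0.541 g/L × 0.585 L = 0.32 g
L-glutamine: dilute stock: 1.11 mM × 585 mL ÷ 77.1 mM = 8.42 mL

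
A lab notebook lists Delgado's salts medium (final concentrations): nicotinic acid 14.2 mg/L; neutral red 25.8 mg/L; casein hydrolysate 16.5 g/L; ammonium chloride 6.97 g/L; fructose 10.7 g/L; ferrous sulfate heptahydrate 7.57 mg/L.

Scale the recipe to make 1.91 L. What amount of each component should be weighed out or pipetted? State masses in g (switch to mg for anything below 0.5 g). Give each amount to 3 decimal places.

nicotinic acid 27.122 mg; neutral red 49.278 mg; casein hydrolysate 31.515 g; ammonium chloride 13.313 g; fructose 20.437 g; ferrous sulfate heptahydrate 14.459 mg

Working volume: 1.91 L.
nicotinic acid: 14.2 mg/L × 1.91 L = 27.122 mg
neutral red: 25.8 mg/L × 1.91 L = 49.278 mg
casein hydrolysate: 16.5 g/L × 1.91 L = 31.515 g
ammonium chloride: 6.97 g/L × 1.91 L = 13.313 g
fructose: 10.7 g/L × 1.91 L = 20.437 g
ferrous sulfate heptahydrate: 7.57 mg/L × 1.91 L = 14.459 mg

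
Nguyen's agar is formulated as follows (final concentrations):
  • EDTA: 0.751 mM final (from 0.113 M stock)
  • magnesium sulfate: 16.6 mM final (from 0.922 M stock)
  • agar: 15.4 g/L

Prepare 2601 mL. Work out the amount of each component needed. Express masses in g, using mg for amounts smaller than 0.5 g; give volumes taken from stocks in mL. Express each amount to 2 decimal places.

EDTA 17.29 mL; magnesium sulfate 46.83 mL; agar 40.06 g

Scale factor relative to 1 L: 2.601.
EDTA: C1V1 = C2V2 → 0.751 mM × 2601 mL ÷ 113 mM = 17.29 mL
magnesium sulfate: dilute stock: 16.6 mM × 2601 mL ÷ 922 mM = 46.83 mL
agar: 15.4 g/L × 2.601 L = 40.06 g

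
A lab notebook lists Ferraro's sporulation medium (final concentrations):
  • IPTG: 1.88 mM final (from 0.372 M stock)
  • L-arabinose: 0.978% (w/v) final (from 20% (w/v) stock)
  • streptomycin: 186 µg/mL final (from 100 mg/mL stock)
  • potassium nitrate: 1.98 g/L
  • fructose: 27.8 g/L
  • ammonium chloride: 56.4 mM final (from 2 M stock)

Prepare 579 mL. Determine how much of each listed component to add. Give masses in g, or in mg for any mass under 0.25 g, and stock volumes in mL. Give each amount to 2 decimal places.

IPTG 2.93 mL; L-arabinose 28.31 mL; streptomycin 1.08 mL; potassium nitrate 1.15 g; fructose 16.10 g; ammonium chloride 16.33 mL

Scale factor relative to 1 L: 0.579.
IPTG: C1V1 = C2V2 → 1.88 mM × 579 mL ÷ 372 mM = 2.93 mL
L-arabinose: V = C2·V2/C1 = 0.978% ÷ 20% × 579 mL = 28.31 mL
streptomycin: V = C2·V2/C1 = 186 µg/mL × 579 mL ÷ 100000 µg/mL = 1.08 mL
potassium nitrate: 1.98 g/L × 0.579 L = 1.15 g
fructose: 27.8 g/L × 0.579 L = 16.10 g
ammonium chloride: V = C2·V2/C1 = 56.4 mM × 579 mL ÷ 2000 mM = 16.33 mL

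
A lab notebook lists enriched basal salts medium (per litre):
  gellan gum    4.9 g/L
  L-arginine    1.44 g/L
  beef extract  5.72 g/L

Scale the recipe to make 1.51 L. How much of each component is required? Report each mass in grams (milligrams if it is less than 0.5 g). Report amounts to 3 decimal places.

gellan gum 7.399 g; L-arginine 2.174 g; beef extract 8.637 g

Scale factor relative to 1 L: 1.51.
gellan gum: 4.9 g/L × 1.51 L = 7.399 g
L-arginine: 1.44 g/L × 1.51 L = 2.174 g
beef extract: 5.72 g/L × 1.51 L = 8.637 g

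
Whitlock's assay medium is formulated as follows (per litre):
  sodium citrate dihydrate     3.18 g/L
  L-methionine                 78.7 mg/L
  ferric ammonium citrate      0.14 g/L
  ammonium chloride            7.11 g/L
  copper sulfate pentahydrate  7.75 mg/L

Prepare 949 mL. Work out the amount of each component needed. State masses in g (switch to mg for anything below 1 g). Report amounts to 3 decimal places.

sodium citrate dihydrate 3.018 g; L-methionine 74.686 mg; ferric ammonium citrate 132.860 mg; ammonium chloride 6.747 g; copper sulfate pentahydrate 7.355 mg

Scale factor relative to 1 L: 0.949.
sodium citrate dihydrate: 3.18 g/L × 0.949 L = 3.018 g
L-methionine: 78.7 mg/L × 0.949 L = 74.686 mg
ferric ammonium citrate: 0.14 g/L × 0.949 L = 0.13286 g = 132.860 mg
ammonium chloride: 7.11 g/L × 0.949 L = 6.747 g
copper sulfate pentahydrate: 7.75 mg/L × 0.949 L = 7.355 mg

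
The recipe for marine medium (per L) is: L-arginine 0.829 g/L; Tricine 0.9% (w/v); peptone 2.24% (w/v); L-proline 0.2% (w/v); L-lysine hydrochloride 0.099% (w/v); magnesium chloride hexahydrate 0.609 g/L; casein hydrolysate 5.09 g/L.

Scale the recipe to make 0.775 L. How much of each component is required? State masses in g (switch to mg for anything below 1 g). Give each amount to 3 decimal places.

L-arginine 642.475 mg; Tricine 6.975 g; peptone 17.360 g; L-proline 1.550 g; L-lysine hydrochloride 767.250 mg; magnesium chloride hexahydrate 471.975 mg; casein hydrolysate 3.945 g

Working volume: 0.775 L.
L-arginine: 0.829 g/L × 0.775 L = 0.642475 g = 642.475 mg
Tricine: 0.9 g per 100 mL × 775 mL ÷ 100 = 6.975 g
peptone: 2.24% w/v = 22.4 g/L → 22.4 × 0.775 L = 17.360 g
L-proline: 0.2 g per 100 mL × 775 mL ÷ 100 = 1.550 g
L-lysine hydrochloride: 0.099 g per 100 mL × 775 mL ÷ 100 = 0.76725 g = 767.250 mg
magnesium chloride hexahydrate: 0.609 g/L × 0.775 L = 0.471975 g = 471.975 mg
casein hydrolysate: 5.09 g/L × 0.775 L = 3.945 g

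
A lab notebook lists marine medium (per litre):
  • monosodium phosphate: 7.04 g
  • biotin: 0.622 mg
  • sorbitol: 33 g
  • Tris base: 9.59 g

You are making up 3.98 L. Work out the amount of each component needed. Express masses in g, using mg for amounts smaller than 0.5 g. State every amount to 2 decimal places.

monosodium phosphate 28.02 g; biotin 2.48 mg; sorbitol 131.34 g; Tris base 38.17 g

Ratio of target to recipe volume: 3980 / 1000 = 3.98.
monosodium phosphate: 7.04 g × (3980 mL / 1000 mL) = 28.02 g
biotin: 0.622 mg × (3980 mL / 1000 mL) = 2.48 mg
sorbitol: 33 g × (3980 mL / 1000 mL) = 131.34 g
Tris base: 9.59 g × (3980 mL / 1000 mL) = 38.17 g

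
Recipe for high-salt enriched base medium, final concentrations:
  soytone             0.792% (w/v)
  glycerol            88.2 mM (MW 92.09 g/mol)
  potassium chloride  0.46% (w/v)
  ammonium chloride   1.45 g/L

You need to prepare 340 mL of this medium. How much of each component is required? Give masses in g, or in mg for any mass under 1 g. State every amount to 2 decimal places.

Scale factor relative to 1 L: 0.34.
soytone: 0.792% w/v = 7.92 g/L → 7.92 × 0.34 L = 2.69 g
glycerol: 88.2 mmol/L × 92.09 g/mol × 0.34 L ÷ 1000 = 2.76 g
potassium chloride: 0.46 g per 100 mL × 340 mL ÷ 100 = 1.56 g
ammonium chloride: 1.45 g/L × 0.34 L = 0.493 g = 493.00 mg

soytone 2.69 g; glycerol 2.76 g; potassium chloride 1.56 g; ammonium chloride 493.00 mg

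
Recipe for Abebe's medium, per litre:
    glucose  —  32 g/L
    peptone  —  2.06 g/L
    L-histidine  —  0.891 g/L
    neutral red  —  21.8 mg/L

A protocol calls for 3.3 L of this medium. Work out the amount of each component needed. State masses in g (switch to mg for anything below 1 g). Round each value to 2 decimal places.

Scale factor relative to 1 L: 3.3.
glucose: 32 g/L × 3.3 L = 105.60 g
peptone: 2.06 g/L × 3.3 L = 6.80 g
L-histidine: 0.891 g/L × 3.3 L = 2.94 g
neutral red: 21.8 mg/L × 3.3 L = 71.94 mg

glucose 105.60 g; peptone 6.80 g; L-histidine 2.94 g; neutral red 71.94 mg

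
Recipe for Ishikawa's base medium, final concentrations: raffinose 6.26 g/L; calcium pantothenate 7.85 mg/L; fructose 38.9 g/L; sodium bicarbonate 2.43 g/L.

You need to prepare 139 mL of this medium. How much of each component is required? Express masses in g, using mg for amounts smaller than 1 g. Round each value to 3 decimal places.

raffinose 870.140 mg; calcium pantothenate 1.091 mg; fructose 5.407 g; sodium bicarbonate 337.770 mg

Target volume = 139 mL = 0.139 L.
raffinose: 6.26 g/L × 0.139 L = 0.87014 g = 870.140 mg
calcium pantothenate: 7.85 mg/L × 0.139 L = 1.091 mg
fructose: 38.9 g/L × 0.139 L = 5.407 g
sodium bicarbonate: 2.43 g/L × 0.139 L = 0.33777 g = 337.770 mg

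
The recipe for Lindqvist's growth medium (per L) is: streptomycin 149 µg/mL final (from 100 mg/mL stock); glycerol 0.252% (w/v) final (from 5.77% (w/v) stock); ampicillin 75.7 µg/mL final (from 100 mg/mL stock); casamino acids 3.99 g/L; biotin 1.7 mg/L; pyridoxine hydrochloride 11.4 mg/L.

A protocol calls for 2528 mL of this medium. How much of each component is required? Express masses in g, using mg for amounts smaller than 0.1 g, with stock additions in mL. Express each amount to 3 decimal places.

Scale factor relative to 1 L: 2.528.
streptomycin: V = C2·V2/C1 = 149 µg/mL × 2528 mL ÷ 100000 µg/mL = 3.767 mL
glycerol: dilute stock: 0.252% ÷ 5.77% × 2528 mL = 110.408 mL
ampicillin: dilute stock: 75.7 µg/mL × 2528 mL ÷ 100000 µg/mL = 1.914 mL
casamino acids: 3.99 g/L × 2.528 L = 10.087 g
biotin: 1.7 mg/L × 2.528 L = 4.298 mg
pyridoxine hydrochloride: 11.4 mg/L × 2.528 L = 28.819 mg

streptomycin 3.767 mL; glycerol 110.408 mL; ampicillin 1.914 mL; casamino acids 10.087 g; biotin 4.298 mg; pyridoxine hydrochloride 28.819 mg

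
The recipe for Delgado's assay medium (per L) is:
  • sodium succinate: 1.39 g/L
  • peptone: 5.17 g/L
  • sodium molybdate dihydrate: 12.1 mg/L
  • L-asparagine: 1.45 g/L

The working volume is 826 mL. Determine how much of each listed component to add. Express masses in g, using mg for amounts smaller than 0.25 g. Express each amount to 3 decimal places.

sodium succinate 1.148 g; peptone 4.270 g; sodium molybdate dihydrate 9.995 mg; L-asparagine 1.198 g

Scale factor relative to 1 L: 0.826.
sodium succinate: 1.39 g/L × 0.826 L = 1.148 g
peptone: 5.17 g/L × 0.826 L = 4.270 g
sodium molybdate dihydrate: 12.1 mg/L × 0.826 L = 9.995 mg
L-asparagine: 1.45 g/L × 0.826 L = 1.198 g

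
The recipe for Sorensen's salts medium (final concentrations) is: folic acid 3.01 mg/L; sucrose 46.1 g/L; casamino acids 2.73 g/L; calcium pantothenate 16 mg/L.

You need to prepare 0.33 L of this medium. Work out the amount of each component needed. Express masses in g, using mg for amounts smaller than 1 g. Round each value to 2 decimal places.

Scale factor relative to 1 L: 0.33.
folic acid: 3.01 mg/L × 0.33 L = 0.99 mg
sucrose: 46.1 g/L × 0.33 L = 15.21 g
casamino acids: 2.73 g/L × 0.33 L = 0.9009 g = 900.90 mg
calcium pantothenate: 16 mg/L × 0.33 L = 5.28 mg

folic acid 0.99 mg; sucrose 15.21 g; casamino acids 900.90 mg; calcium pantothenate 5.28 mg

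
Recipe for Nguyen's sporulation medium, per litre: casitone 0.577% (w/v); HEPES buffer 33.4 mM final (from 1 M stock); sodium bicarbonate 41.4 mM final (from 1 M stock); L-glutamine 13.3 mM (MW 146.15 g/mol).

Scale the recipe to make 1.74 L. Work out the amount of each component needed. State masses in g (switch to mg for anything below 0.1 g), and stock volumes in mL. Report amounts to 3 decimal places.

casitone 10.040 g; HEPES buffer 58.116 mL; sodium bicarbonate 72.036 mL; L-glutamine 3.382 g

Scale factor relative to 1 L: 1.74.
casitone: 0.577 g per 100 mL × 1740 mL ÷ 100 = 10.040 g
HEPES buffer: dilute stock: 33.4 mM × 1740 mL ÷ 1000 mM = 58.116 mL
sodium bicarbonate: dilute stock: 41.4 mM × 1740 mL ÷ 1000 mM = 72.036 mL
L-glutamine: 13.3 mmol/L × 146.15 g/mol × 1.74 L ÷ 1000 = 3.382 g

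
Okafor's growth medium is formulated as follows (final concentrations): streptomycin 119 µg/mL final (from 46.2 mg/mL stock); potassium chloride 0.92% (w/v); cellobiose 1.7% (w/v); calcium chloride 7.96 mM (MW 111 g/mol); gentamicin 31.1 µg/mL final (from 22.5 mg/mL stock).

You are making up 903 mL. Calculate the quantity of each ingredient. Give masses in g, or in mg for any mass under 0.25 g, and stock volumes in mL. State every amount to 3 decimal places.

streptomycin 2.326 mL; potassium chloride 8.308 g; cellobiose 15.351 g; calcium chloride 0.798 g; gentamicin 1.248 mL

Working volume: 903 mL = 0.903 L.
streptomycin: V = C2·V2/C1 = 119 µg/mL × 903 mL ÷ 46200 µg/mL = 2.326 mL
potassium chloride: 0.92% w/v = 9.2 g/L → 9.2 × 0.903 L = 8.308 g
cellobiose: 1.7% w/v = 17 g/L → 17 × 0.903 L = 15.351 g
calcium chloride: 7.96 mmol/L × 111 g/mol × 0.903 L ÷ 1000 = 0.798 g
gentamicin: dilute stock: 31.1 µg/mL × 903 mL ÷ 22500 µg/mL = 1.248 mL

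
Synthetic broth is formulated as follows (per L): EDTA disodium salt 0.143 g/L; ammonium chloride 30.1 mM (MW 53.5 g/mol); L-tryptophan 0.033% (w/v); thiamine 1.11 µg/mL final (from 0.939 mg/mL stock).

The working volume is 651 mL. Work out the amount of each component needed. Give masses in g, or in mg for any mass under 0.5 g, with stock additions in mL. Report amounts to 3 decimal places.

Scale factor relative to 1 L: 0.651.
EDTA disodium salt: 0.143 g/L × 0.651 L = 0.093093 g = 93.093 mg
ammonium chloride: 30.1 mmol/L × 53.5 g/mol × 0.651 L ÷ 1000 = 1.048 g
L-tryptophan: 0.033% w/v = 0.33 g/L → 0.33 × 0.651 L = 0.21483 g = 214.830 mg
thiamine: C1V1 = C2V2 → 1.11 µg/mL × 651 mL ÷ 939 µg/mL = 0.770 mL

EDTA disodium salt 93.093 mg; ammonium chloride 1.048 g; L-tryptophan 214.830 mg; thiamine 0.770 mL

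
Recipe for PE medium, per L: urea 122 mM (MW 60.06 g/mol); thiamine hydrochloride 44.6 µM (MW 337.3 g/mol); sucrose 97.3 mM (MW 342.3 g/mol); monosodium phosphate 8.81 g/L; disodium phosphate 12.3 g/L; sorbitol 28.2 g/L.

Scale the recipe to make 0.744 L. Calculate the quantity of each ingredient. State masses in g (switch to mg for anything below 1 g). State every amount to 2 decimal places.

Scale factor relative to 1 L: 0.744.
urea: 122 mmol/L × 60.06 g/mol × 0.744 L ÷ 1000 = 5.45 g
thiamine hydrochloride: 44.6 µmol/L × 337.3 g/mol × 0.744 L ÷ 1000 = 11.19 mg
sucrose: 97.3 mmol/L × 342.3 g/mol × 0.744 L ÷ 1000 = 24.78 g
monosodium phosphate: 8.81 g/L × 0.744 L = 6.55 g
disodium phosphate: 12.3 g/L × 0.744 L = 9.15 g
sorbitol: 28.2 g/L × 0.744 L = 20.98 g

urea 5.45 g; thiamine hydrochloride 11.19 mg; sucrose 24.78 g; monosodium phosphate 6.55 g; disodium phosphate 9.15 g; sorbitol 20.98 g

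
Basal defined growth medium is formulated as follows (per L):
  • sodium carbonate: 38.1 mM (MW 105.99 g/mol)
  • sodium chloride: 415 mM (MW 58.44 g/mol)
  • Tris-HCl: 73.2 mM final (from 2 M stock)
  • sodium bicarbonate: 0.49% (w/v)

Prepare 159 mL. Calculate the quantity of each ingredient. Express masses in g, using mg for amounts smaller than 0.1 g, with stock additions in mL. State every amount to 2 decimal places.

Scale factor relative to 1 L: 0.159.
sodium carbonate: 38.1 mmol/L × 105.99 g/mol × 0.159 L ÷ 1000 = 0.64 g
sodium chloride: 415 mmol/L × 58.44 g/mol × 0.159 L ÷ 1000 = 3.86 g
Tris-HCl: V = C2·V2/C1 = 73.2 mM × 159 mL ÷ 2000 mM = 5.82 mL
sodium bicarbonate: 0.49 g per 100 mL × 159 mL ÷ 100 = 0.78 g

sodium carbonate 0.64 g; sodium chloride 3.86 g; Tris-HCl 5.82 mL; sodium bicarbonate 0.78 g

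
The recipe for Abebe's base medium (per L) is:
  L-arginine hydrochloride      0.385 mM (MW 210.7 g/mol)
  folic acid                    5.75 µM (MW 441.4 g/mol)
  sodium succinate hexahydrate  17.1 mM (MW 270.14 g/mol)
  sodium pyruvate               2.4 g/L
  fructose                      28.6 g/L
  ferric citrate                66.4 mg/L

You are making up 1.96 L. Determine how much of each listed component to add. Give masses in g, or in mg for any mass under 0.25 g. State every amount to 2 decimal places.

L-arginine hydrochloride 158.99 mg; folic acid 4.97 mg; sodium succinate hexahydrate 9.05 g; sodium pyruvate 4.70 g; fructose 56.06 g; ferric citrate 130.14 mg

Scale factor relative to 1 L: 1.96.
L-arginine hydrochloride: 0.385 mmol/L × 210.7 mg/mmol × 1.96 L = 158.99 mg
folic acid: 5.75 µmol/L × 441.4 g/mol × 1.96 L ÷ 1000 = 4.97 mg
sodium succinate hexahydrate: 17.1 mmol/L × 270.14 g/mol × 1.96 L ÷ 1000 = 9.05 g
sodium pyruvate: 2.4 g/L × 1.96 L = 4.70 g
fructose: 28.6 g/L × 1.96 L = 56.06 g
ferric citrate: 66.4 mg/L × 1.96 L = 130.14 mg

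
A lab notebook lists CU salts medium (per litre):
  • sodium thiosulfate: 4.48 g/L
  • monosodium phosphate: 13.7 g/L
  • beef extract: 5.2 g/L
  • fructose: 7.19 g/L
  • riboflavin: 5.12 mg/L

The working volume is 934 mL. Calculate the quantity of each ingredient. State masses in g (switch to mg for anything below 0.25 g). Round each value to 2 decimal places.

sodium thiosulfate 4.18 g; monosodium phosphate 12.80 g; beef extract 4.86 g; fructose 6.72 g; riboflavin 4.78 mg

Scale factor relative to 1 L: 0.934.
sodium thiosulfate: 4.48 g/L × 0.934 L = 4.18 g
monosodium phosphate: 13.7 g/L × 0.934 L = 12.80 g
beef extract: 5.2 g/L × 0.934 L = 4.86 g
fructose: 7.19 g/L × 0.934 L = 6.72 g
riboflavin: 5.12 mg/L × 0.934 L = 4.78 mg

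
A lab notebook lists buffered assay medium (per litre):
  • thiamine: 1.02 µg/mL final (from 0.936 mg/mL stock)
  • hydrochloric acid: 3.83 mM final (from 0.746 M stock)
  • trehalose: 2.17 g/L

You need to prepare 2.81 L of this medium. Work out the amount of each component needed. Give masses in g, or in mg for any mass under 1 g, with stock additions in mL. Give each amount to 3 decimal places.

Scale factor relative to 1 L: 2.81.
thiamine: dilute stock: 1.02 µg/mL × 2810 mL ÷ 936 µg/mL = 3.062 mL
hydrochloric acid: C1V1 = C2V2 → 3.83 mM × 2810 mL ÷ 746 mM = 14.427 mL
trehalose: 2.17 g/L × 2.81 L = 6.098 g

thiamine 3.062 mL; hydrochloric acid 14.427 mL; trehalose 6.098 g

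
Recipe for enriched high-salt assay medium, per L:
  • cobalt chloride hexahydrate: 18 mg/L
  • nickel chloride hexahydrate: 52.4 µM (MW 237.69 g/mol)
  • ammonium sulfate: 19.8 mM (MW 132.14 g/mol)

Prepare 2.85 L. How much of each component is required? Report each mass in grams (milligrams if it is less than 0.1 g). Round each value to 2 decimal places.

Working volume: 2.85 L.
cobalt chloride hexahydrate: 18 mg/L × 2.85 L = 51.30 mg
nickel chloride hexahydrate: 52.4 µmol/L × 237.69 g/mol × 2.85 L ÷ 1000 = 35.50 mg
ammonium sulfate: 19.8 mmol/L × 132.14 g/mol × 2.85 L ÷ 1000 = 7.46 g

cobalt chloride hexahydrate 51.30 mg; nickel chloride hexahydrate 35.50 mg; ammonium sulfate 7.46 g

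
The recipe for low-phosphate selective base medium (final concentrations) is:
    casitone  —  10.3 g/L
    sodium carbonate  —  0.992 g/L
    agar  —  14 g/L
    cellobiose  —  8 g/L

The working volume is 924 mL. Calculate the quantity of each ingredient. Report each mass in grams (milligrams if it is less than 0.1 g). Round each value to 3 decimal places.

casitone 9.517 g; sodium carbonate 0.917 g; agar 12.936 g; cellobiose 7.392 g

Working volume: 924 mL = 0.924 L.
casitone: 10.3 g/L × 0.924 L = 9.517 g
sodium carbonate: 0.992 g/L × 0.924 L = 0.917 g
agar: 14 g/L × 0.924 L = 12.936 g
cellobiose: 8 g/L × 0.924 L = 7.392 g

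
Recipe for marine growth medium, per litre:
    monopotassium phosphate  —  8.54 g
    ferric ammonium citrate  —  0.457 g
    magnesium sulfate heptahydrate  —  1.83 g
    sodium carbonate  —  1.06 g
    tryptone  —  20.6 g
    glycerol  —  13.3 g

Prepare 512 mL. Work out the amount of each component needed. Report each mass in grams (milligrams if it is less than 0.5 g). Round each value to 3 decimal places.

Scale factor = 512 mL / 1000 mL = 0.512.
monopotassium phosphate: 8.54 g × (512 mL / 1000 mL) = 4.372 g
ferric ammonium citrate: 0.457 g × (512 mL / 1000 mL) = 0.233984 g = 233.984 mg
magnesium sulfate heptahydrate: 1.83 g × (512 mL / 1000 mL) = 0.937 g
sodium carbonate: 1.06 g × (512 mL / 1000 mL) = 0.543 g
tryptone: 20.6 g × (512 mL / 1000 mL) = 10.547 g
glycerol: 13.3 g × (512 mL / 1000 mL) = 6.810 g

monopotassium phosphate 4.372 g; ferric ammonium citrate 233.984 mg; magnesium sulfate heptahydrate 0.937 g; sodium carbonate 0.543 g; tryptone 10.547 g; glycerol 6.810 g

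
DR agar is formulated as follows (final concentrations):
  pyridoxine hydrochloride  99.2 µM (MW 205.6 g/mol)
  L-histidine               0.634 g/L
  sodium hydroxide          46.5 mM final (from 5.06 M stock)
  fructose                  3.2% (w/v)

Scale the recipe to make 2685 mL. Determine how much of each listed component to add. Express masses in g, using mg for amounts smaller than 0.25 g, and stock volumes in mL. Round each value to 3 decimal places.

Target volume = 2685 mL = 2.685 L.
pyridoxine hydrochloride: 99.2 µmol/L × 205.6 g/mol × 2.685 L ÷ 1000 = 54.762 mg
L-histidine: 0.634 g/L × 2.685 L = 1.702 g
sodium hydroxide: C1V1 = C2V2 → 46.5 mM × 2685 mL ÷ 5060 mM = 24.674 mL
fructose: 3.2% w/v = 32 g/L → 32 × 2.685 L = 85.920 g

pyridoxine hydrochloride 54.762 mg; L-histidine 1.702 g; sodium hydroxide 24.674 mL; fructose 85.920 g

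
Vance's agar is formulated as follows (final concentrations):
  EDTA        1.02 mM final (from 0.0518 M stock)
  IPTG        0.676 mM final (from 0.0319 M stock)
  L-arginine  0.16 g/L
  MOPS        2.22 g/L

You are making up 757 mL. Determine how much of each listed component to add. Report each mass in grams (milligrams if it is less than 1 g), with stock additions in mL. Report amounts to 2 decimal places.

Working volume: 757 mL = 0.757 L.
EDTA: V = C2·V2/C1 = 1.02 mM × 757 mL ÷ 51.8 mM = 14.91 mL
IPTG: V = C2·V2/C1 = 0.676 mM × 757 mL ÷ 31.9 mM = 16.04 mL
L-arginine: 0.16 g/L × 0.757 L = 0.12112 g = 121.12 mg
MOPS: 2.22 g/L × 0.757 L = 1.68 g

EDTA 14.91 mL; IPTG 16.04 mL; L-arginine 121.12 mg; MOPS 1.68 g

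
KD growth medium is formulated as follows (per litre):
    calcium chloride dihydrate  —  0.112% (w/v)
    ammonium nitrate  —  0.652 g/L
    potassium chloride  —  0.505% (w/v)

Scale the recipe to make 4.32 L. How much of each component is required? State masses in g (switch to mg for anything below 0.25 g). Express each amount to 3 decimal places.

Working volume: 4.32 L.
calcium chloride dihydrate: 0.112 g per 100 mL × 4320 mL ÷ 100 = 4.838 g
ammonium nitrate: 0.652 g/L × 4.32 L = 2.817 g
potassium chloride: 0.505 g per 100 mL × 4320 mL ÷ 100 = 21.816 g

calcium chloride dihydrate 4.838 g; ammonium nitrate 2.817 g; potassium chloride 21.816 g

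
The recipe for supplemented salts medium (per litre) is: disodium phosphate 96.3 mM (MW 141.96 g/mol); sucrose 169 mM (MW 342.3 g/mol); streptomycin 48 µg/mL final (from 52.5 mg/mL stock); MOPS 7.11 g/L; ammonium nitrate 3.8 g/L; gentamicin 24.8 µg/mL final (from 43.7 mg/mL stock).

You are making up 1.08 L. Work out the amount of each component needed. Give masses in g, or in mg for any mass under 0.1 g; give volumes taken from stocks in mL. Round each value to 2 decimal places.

disodium phosphate 14.76 g; sucrose 62.48 g; streptomycin 0.99 mL; MOPS 7.68 g; ammonium nitrate 4.10 g; gentamicin 0.61 mL

Scale factor relative to 1 L: 1.08.
disodium phosphate: 96.3 mmol/L × 141.96 g/mol × 1.08 L ÷ 1000 = 14.76 g
sucrose: 169 mmol/L × 342.3 g/mol × 1.08 L ÷ 1000 = 62.48 g
streptomycin: V = C2·V2/C1 = 48 µg/mL × 1080 mL ÷ 52500 µg/mL = 0.99 mL
MOPS: 7.11 g/L × 1.08 L = 7.68 g
ammonium nitrate: 3.8 g/L × 1.08 L = 4.10 g
gentamicin: V = C2·V2/C1 = 24.8 µg/mL × 1080 mL ÷ 43700 µg/mL = 0.61 mL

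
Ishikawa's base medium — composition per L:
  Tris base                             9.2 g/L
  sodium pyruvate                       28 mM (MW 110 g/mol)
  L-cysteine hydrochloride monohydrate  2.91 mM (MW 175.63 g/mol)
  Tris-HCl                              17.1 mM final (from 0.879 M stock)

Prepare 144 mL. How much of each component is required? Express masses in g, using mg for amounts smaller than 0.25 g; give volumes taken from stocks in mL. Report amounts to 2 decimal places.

Tris base 1.32 g; sodium pyruvate 0.44 g; L-cysteine hydrochloride monohydrate 73.60 mg; Tris-HCl 2.80 mL

Target volume = 144 mL = 0.144 L.
Tris base: 9.2 g/L × 0.144 L = 1.32 g
sodium pyruvate: 28 mmol/L × 110 g/mol × 0.144 L ÷ 1000 = 0.44 g
L-cysteine hydrochloride monohydrate: 2.91 mmol/L × 175.63 mg/mmol × 0.144 L = 73.60 mg
Tris-HCl: dilute stock: 17.1 mM × 144 mL ÷ 879 mM = 2.80 mL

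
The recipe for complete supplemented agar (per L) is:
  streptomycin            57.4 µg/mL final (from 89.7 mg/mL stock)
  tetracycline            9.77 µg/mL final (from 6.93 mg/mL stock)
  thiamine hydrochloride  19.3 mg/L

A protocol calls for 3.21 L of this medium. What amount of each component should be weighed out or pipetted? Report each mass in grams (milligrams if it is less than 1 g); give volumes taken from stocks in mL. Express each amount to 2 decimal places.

streptomycin 2.05 mL; tetracycline 4.53 mL; thiamine hydrochloride 61.95 mg

Scale factor relative to 1 L: 3.21.
streptomycin: C1V1 = C2V2 → 57.4 µg/mL × 3210 mL ÷ 89700 µg/mL = 2.05 mL
tetracycline: V = C2·V2/C1 = 9.77 µg/mL × 3210 mL ÷ 6930 µg/mL = 4.53 mL
thiamine hydrochloride: 19.3 mg/L × 3.21 L = 61.95 mg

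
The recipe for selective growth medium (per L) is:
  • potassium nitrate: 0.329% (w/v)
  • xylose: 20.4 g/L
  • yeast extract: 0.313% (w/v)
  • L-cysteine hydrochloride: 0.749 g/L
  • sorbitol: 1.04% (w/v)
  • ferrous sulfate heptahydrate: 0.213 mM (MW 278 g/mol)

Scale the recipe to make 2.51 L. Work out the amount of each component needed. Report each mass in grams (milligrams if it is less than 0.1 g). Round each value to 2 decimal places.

Scale factor relative to 1 L: 2.51.
potassium nitrate: 0.329% w/v = 3.29 g/L → 3.29 × 2.51 L = 8.26 g
xylose: 20.4 g/L × 2.51 L = 51.20 g
yeast extract: 0.313% w/v = 3.13 g/L → 3.13 × 2.51 L = 7.86 g
L-cysteine hydrochloride: 0.749 g/L × 2.51 L = 1.88 g
sorbitol: 1.04% w/v = 10.4 g/L → 10.4 × 2.51 L = 26.10 g
ferrous sulfate heptahydrate: 0.213 mmol/L × 278 g/mol × 2.51 L ÷ 1000 = 0.15 g

potassium nitrate 8.26 g; xylose 51.20 g; yeast extract 7.86 g; L-cysteine hydrochloride 1.88 g; sorbitol 26.10 g; ferrous sulfate heptahydrate 0.15 g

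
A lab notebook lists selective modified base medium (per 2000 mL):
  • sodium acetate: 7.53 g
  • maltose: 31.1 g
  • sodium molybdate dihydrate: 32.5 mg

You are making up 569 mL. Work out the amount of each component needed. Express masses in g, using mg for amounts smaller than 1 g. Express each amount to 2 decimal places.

Ratio of target to recipe volume: 569 / 2000 = 0.2845.
sodium acetate: 7.53 g × (569 mL / 2000 mL) = 2.14 g
maltose: 31.1 g × (569 mL / 2000 mL) = 8.85 g
sodium molybdate dihydrate: 32.5 mg × (569 mL / 2000 mL) = 9.25 mg

sodium acetate 2.14 g; maltose 8.85 g; sodium molybdate dihydrate 9.25 mg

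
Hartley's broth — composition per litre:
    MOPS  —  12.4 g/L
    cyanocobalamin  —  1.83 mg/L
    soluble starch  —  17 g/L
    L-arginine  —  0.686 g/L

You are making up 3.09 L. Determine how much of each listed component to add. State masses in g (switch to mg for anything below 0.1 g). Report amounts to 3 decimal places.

Scale factor relative to 1 L: 3.09.
MOPS: 12.4 g/L × 3.09 L = 38.316 g
cyanocobalamin: 1.83 mg/L × 3.09 L = 5.655 mg
soluble starch: 17 g/L × 3.09 L = 52.530 g
L-arginine: 0.686 g/L × 3.09 L = 2.120 g

MOPS 38.316 g; cyanocobalamin 5.655 mg; soluble starch 52.530 g; L-arginine 2.120 g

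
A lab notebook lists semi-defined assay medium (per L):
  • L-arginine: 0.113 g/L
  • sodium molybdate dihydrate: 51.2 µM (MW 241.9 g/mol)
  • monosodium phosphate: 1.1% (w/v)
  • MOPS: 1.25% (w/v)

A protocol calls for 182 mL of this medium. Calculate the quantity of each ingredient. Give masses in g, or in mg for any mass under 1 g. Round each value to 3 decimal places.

L-arginine 20.566 mg; sodium molybdate dihydrate 2.254 mg; monosodium phosphate 2.002 g; MOPS 2.275 g

Working volume: 182 mL = 0.182 L.
L-arginine: 0.113 g/L × 0.182 L = 0.020566 g = 20.566 mg
sodium molybdate dihydrate: 51.2 µmol/L × 241.9 g/mol × 0.182 L ÷ 1000 = 2.254 mg
monosodium phosphate: 1.1 g per 100 mL × 182 mL ÷ 100 = 2.002 g
MOPS: 1.25 g per 100 mL × 182 mL ÷ 100 = 2.275 g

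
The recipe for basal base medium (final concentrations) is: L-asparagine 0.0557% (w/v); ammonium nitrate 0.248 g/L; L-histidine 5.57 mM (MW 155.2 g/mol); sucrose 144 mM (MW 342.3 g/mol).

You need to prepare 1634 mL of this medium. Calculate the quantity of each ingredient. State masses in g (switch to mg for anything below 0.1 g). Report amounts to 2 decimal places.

L-asparagine 0.91 g; ammonium nitrate 0.41 g; L-histidine 1.41 g; sucrose 80.54 g

Scale factor relative to 1 L: 1.634.
L-asparagine: 0.0557 g per 100 mL × 1634 mL ÷ 100 = 0.91 g
ammonium nitrate: 0.248 g/L × 1.634 L = 0.41 g
L-histidine: 5.57 mmol/L × 155.2 g/mol × 1.634 L ÷ 1000 = 1.41 g
sucrose: 144 mmol/L × 342.3 g/mol × 1.634 L ÷ 1000 = 80.54 g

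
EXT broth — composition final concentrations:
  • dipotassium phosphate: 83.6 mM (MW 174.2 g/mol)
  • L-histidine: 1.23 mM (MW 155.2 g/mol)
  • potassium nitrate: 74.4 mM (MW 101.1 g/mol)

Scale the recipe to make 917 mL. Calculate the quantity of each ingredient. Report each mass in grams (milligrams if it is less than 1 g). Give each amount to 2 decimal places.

Scale factor relative to 1 L: 0.917.
dipotassium phosphate: 83.6 mmol/L × 174.2 g/mol × 0.917 L ÷ 1000 = 13.35 g
L-histidine: 1.23 mmol/L × 155.2 mg/mmol × 0.917 L = 175.05 mg
potassium nitrate: 74.4 mmol/L × 101.1 g/mol × 0.917 L ÷ 1000 = 6.90 g

dipotassium phosphate 13.35 g; L-histidine 175.05 mg; potassium nitrate 6.90 g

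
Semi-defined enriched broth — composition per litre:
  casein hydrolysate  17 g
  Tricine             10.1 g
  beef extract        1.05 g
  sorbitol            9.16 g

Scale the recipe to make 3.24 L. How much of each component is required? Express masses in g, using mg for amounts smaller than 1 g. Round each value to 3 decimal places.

Scale factor = 3240 mL / 1000 mL = 3.24.
casein hydrolysate: 17 g × (3240 mL / 1000 mL) = 55.080 g
Tricine: 10.1 g × (3240 mL / 1000 mL) = 32.724 g
beef extract: 1.05 g × (3240 mL / 1000 mL) = 3.402 g
sorbitol: 9.16 g × (3240 mL / 1000 mL) = 29.678 g

casein hydrolysate 55.080 g; Tricine 32.724 g; beef extract 3.402 g; sorbitol 29.678 g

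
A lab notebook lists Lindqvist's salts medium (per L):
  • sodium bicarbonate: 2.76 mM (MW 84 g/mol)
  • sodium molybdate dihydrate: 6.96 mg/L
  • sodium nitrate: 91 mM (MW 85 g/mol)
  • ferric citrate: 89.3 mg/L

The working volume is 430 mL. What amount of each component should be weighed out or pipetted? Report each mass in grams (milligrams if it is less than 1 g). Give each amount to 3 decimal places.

sodium bicarbonate 99.691 mg; sodium molybdate dihydrate 2.993 mg; sodium nitrate 3.326 g; ferric citrate 38.399 mg

Working volume: 430 mL = 0.43 L.
sodium bicarbonate: 2.76 mmol/L × 84 mg/mmol × 0.43 L = 99.691 mg
sodium molybdate dihydrate: 6.96 mg/L × 0.43 L = 2.993 mg
sodium nitrate: 91 mmol/L × 85 g/mol × 0.43 L ÷ 1000 = 3.326 g
ferric citrate: 89.3 mg/L × 0.43 L = 38.399 mg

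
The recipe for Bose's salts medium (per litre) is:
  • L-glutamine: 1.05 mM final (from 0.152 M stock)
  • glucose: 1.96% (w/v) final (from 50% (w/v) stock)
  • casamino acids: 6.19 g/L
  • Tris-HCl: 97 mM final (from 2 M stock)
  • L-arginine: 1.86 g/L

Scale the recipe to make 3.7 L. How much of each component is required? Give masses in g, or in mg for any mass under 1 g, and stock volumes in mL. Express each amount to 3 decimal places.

Working volume: 3.7 L.
L-glutamine: dilute stock: 1.05 mM × 3700 mL ÷ 152 mM = 25.559 mL
glucose: C1V1 = C2V2 → 1.96% ÷ 50% × 3700 mL = 145.040 mL
casamino acids: 6.19 g/L × 3.7 L = 22.903 g
Tris-HCl: V = C2·V2/C1 = 97 mM × 3700 mL ÷ 2000 mM = 179.450 mL
L-arginine: 1.86 g/L × 3.7 L = 6.882 g

L-glutamine 25.559 mL; glucose 145.040 mL; casamino acids 22.903 g; Tris-HCl 179.450 mL; L-arginine 6.882 g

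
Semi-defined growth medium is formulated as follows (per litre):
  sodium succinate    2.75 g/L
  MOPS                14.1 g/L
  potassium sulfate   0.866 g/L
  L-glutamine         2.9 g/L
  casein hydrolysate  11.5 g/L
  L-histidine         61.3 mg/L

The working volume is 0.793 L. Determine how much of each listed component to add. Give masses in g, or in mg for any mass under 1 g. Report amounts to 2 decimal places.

sodium succinate 2.18 g; MOPS 11.18 g; potassium sulfate 686.74 mg; L-glutamine 2.30 g; casein hydrolysate 9.12 g; L-histidine 48.61 mg

Scale factor relative to 1 L: 0.793.
sodium succinate: 2.75 g/L × 0.793 L = 2.18 g
MOPS: 14.1 g/L × 0.793 L = 11.18 g
potassium sulfate: 0.866 g/L × 0.793 L = 0.686738 g = 686.74 mg
L-glutamine: 2.9 g/L × 0.793 L = 2.30 g
casein hydrolysate: 11.5 g/L × 0.793 L = 9.12 g
L-histidine: 61.3 mg/L × 0.793 L = 48.61 mg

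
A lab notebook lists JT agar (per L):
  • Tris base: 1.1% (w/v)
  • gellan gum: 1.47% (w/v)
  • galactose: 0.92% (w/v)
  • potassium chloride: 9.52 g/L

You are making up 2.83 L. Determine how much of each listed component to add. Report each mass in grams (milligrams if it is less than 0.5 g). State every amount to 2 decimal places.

Tris base 31.13 g; gellan gum 41.60 g; galactose 26.04 g; potassium chloride 26.94 g

Scale factor relative to 1 L: 2.83.
Tris base: 1.1 g per 100 mL × 2830 mL ÷ 100 = 31.13 g
gellan gum: 1.47 g per 100 mL × 2830 mL ÷ 100 = 41.60 g
galactose: 0.92 g per 100 mL × 2830 mL ÷ 100 = 26.04 g
potassium chloride: 9.52 g/L × 2.83 L = 26.94 g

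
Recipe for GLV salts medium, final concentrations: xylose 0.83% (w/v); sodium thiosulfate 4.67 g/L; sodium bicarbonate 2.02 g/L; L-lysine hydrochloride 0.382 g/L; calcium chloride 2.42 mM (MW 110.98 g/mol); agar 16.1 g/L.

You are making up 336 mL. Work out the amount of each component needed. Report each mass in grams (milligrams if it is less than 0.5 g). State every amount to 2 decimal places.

xylose 2.79 g; sodium thiosulfate 1.57 g; sodium bicarbonate 0.68 g; L-lysine hydrochloride 128.35 mg; calcium chloride 90.24 mg; agar 5.41 g

Working volume: 336 mL = 0.336 L.
xylose: 0.83 g per 100 mL × 336 mL ÷ 100 = 2.79 g
sodium thiosulfate: 4.67 g/L × 0.336 L = 1.57 g
sodium bicarbonate: 2.02 g/L × 0.336 L = 0.68 g
L-lysine hydrochloride: 0.382 g/L × 0.336 L = 0.128352 g = 128.35 mg
calcium chloride: 2.42 mmol/L × 110.98 mg/mmol × 0.336 L = 90.24 mg
agar: 16.1 g/L × 0.336 L = 5.41 g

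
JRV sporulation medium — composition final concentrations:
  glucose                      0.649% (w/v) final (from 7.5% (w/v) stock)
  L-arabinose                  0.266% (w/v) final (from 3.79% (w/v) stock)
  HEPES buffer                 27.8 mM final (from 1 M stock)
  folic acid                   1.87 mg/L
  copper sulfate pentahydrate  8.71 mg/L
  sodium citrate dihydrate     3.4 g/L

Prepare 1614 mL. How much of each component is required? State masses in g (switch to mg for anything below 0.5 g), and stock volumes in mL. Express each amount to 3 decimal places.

glucose 139.665 mL; L-arabinose 113.278 mL; HEPES buffer 44.869 mL; folic acid 3.018 mg; copper sulfate pentahydrate 14.058 mg; sodium citrate dihydrate 5.488 g

Working volume: 1614 mL = 1.614 L.
glucose: V = C2·V2/C1 = 0.649% ÷ 7.5% × 1614 mL = 139.665 mL
L-arabinose: dilute stock: 0.266% ÷ 3.79% × 1614 mL = 113.278 mL
HEPES buffer: V = C2·V2/C1 = 27.8 mM × 1614 mL ÷ 1000 mM = 44.869 mL
folic acid: 1.87 mg/L × 1.614 L = 3.018 mg
copper sulfate pentahydrate: 8.71 mg/L × 1.614 L = 14.058 mg
sodium citrate dihydrate: 3.4 g/L × 1.614 L = 5.488 g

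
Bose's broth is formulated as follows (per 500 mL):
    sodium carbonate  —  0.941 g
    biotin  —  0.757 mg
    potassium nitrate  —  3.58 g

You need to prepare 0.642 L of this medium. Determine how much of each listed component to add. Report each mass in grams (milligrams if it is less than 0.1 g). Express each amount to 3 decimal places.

sodium carbonate 1.208 g; biotin 0.972 mg; potassium nitrate 4.597 g

Ratio of target to recipe volume: 642 / 500 = 1.284.
sodium carbonate: 0.941 g × (642 mL / 500 mL) = 1.208 g
biotin: 0.757 mg × (642 mL / 500 mL) = 0.972 mg
potassium nitrate: 3.58 g × (642 mL / 500 mL) = 4.597 g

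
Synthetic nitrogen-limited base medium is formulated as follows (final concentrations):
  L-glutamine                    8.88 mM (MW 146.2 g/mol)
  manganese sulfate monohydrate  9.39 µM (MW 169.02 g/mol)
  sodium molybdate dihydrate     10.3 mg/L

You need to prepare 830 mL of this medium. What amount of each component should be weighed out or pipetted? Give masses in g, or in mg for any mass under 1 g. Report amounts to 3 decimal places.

L-glutamine 1.078 g; manganese sulfate monohydrate 1.317 mg; sodium molybdate dihydrate 8.549 mg

Scale factor relative to 1 L: 0.83.
L-glutamine: 8.88 mmol/L × 146.2 g/mol × 0.83 L ÷ 1000 = 1.078 g
manganese sulfate monohydrate: 9.39 µmol/L × 169.02 g/mol × 0.83 L ÷ 1000 = 1.317 mg
sodium molybdate dihydrate: 10.3 mg/L × 0.83 L = 8.549 mg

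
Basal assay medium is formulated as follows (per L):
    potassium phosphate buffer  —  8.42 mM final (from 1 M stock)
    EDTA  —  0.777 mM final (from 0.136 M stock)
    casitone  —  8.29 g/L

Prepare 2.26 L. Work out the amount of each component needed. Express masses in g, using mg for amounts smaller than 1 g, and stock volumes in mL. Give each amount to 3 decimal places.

Working volume: 2.26 L.
potassium phosphate buffer: C1V1 = C2V2 → 8.42 mM × 2260 mL ÷ 1000 mM = 19.029 mL
EDTA: V = C2·V2/C1 = 0.777 mM × 2260 mL ÷ 136 mM = 12.912 mL
casitone: 8.29 g/L × 2.26 L = 18.735 g

potassium phosphate buffer 19.029 mL; EDTA 12.912 mL; casitone 18.735 g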